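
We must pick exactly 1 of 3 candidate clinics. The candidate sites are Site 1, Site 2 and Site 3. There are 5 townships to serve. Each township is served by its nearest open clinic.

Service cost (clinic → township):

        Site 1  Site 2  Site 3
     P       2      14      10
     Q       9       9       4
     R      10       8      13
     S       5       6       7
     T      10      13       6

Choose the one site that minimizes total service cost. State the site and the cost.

Choose Site 1 only; total service cost 36.

With exactly 1 open, each township uses its cheapest among the chosen.
{Site 1}: P→Site 1 2, Q→Site 1 9, R→Site 1 10, S→Site 1 5, T→Site 1 10. Service cost 36.
{Site 3}: service cost 40
{Site 2}: service cost 50
Among all 3 size-1 choices, {Site 1} is lowest.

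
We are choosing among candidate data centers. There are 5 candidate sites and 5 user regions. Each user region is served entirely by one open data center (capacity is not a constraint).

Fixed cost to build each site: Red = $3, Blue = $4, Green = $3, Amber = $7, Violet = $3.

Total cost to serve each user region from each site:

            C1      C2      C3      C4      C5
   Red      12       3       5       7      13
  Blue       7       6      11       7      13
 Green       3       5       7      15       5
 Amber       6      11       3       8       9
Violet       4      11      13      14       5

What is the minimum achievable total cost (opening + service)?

Minimum total cost: 29

For any fixed open set, each user region goes to its cheapest open site; total = fixed + service.
{Red, Green}: C1→Green 3, C2→Red 3, C3→Red 5, C4→Red 7, C5→Green 5. Service 23; fixed 6; total 29.
{Red, Violet}: service 24 + fixed 6 = 30
{Red, Green, Violet}: C1→Green 3, C2→Red 3, C3→Red 5, C4→Red 7, C5→Green 5. Service 23; fixed 9; total 32.
{Red, Blue, Green, Amber, Violet}: service 21 + fixed 20 = 41
No other subset beats 29.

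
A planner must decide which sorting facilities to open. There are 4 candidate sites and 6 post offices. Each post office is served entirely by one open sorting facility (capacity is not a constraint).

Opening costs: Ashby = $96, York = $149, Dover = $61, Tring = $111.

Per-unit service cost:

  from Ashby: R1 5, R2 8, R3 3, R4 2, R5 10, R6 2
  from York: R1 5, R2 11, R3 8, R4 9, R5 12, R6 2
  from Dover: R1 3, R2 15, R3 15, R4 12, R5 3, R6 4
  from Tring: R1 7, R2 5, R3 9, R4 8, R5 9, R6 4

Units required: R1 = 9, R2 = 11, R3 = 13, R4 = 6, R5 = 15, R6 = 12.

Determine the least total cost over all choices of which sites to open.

For any fixed open set, each post office goes to its cheapest open site; total = fixed + service.
{Ashby, Dover}: R1→Dover 3·9=27, R2→Ashby 8·11=88, R3→Ashby 3·13=39, R4→Ashby 2·6=12, R5→Dover 3·15=45, R6→Ashby 2·12=24. Service 235; fixed 157; total 392.
{Ashby}: R1→Ashby 5·9=45, R2→Ashby 8·11=88, R3→Ashby 3·13=39, R4→Ashby 2·6=12, R5→Ashby 10·15=150, R6→Ashby 2·12=24. Service 358; fixed 96; total 454.
{Ashby, Dover, Tring}: R1→Dover 3·9=27, R2→Tring 5·11=55, R3→Ashby 3·13=39, R4→Ashby 2·6=12, R5→Dover 3·15=45, R6→Ashby 2·12=24. Service 202; fixed 268; total 470.
{Ashby, York, Dover, Tring}: R1→Dover 3·9=27, R2→Tring 5·11=55, R3→Ashby 3·13=39, R4→Ashby 2·6=12, R5→Dover 3·15=45, R6→Ashby 2·12=24. Service 202; fixed 417; total 619.
No other subset beats 392.

Minimum total cost: 392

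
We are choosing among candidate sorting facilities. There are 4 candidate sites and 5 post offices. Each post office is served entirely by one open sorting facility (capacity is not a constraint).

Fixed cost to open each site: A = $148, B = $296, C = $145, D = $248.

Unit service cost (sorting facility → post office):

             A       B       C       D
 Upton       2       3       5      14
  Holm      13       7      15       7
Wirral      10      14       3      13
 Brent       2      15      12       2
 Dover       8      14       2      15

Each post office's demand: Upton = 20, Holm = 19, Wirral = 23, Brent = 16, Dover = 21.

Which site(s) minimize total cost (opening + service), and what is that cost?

For any fixed open set, each post office goes to its cheapest open site; total = fixed + service.
{A, C}: Upton→A 2·20=40, Holm→A 13·19=247, Wirral→C 3·23=69, Brent→A 2·16=32, Dover→C 2·21=42. Service 430; fixed 293; total 723.
{C, D}: service 376 + fixed 393 = 769
{C}: Upton→C 5·20=100, Holm→C 15·19=285, Wirral→C 3·23=69, Brent→C 12·16=192, Dover→C 2·21=42. Service 688; fixed 145; total 833.
{A, B, C, D}: service 316 + fixed 837 = 1153
No other subset beats 723.

Open A and C; minimum total cost 723.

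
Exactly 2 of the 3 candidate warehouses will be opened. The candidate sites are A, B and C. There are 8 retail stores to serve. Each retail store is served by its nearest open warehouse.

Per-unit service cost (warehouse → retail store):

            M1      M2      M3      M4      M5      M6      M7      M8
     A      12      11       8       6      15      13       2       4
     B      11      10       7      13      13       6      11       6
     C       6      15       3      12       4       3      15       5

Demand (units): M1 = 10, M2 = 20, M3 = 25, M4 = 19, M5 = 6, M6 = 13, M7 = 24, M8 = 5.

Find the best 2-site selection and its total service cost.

With exactly 2 open, each retail store uses its cheapest among the chosen.
{A, C}: M1→C 6·10=60, M2→A 11·20=220, M3→C 3·25=75, M4→A 6·19=114, M5→C 4·6=24, M6→C 3·13=39, M7→A 2·24=48, M8→A 4·5=20. Service cost 600.
{A, B}: service cost 823
{B, C}: service cost 915
Among all 3 size-2 choices, {A, C} is lowest.

Choose A and C; total service cost 600.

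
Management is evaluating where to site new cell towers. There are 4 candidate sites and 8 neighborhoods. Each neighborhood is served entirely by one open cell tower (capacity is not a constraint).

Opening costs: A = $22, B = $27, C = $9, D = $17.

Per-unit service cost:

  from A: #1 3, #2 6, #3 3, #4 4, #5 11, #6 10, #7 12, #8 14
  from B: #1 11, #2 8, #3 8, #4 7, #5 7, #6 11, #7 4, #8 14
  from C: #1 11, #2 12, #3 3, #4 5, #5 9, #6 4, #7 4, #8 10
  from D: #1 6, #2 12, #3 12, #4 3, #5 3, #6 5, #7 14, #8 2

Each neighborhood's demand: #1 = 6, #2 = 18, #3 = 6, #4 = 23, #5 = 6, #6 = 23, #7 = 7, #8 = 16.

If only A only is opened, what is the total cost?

Total cost: 862

Each neighborhood is assigned to its cheapest site among the open ones.
{A}: #1→A 3·6=18, #2→A 6·18=108, #3→A 3·6=18, #4→A 4·23=92, #5→A 11·6=66, #6→A 10·23=230, #7→A 12·7=84, #8→A 14·16=224. Service 840; fixed 22; total 862.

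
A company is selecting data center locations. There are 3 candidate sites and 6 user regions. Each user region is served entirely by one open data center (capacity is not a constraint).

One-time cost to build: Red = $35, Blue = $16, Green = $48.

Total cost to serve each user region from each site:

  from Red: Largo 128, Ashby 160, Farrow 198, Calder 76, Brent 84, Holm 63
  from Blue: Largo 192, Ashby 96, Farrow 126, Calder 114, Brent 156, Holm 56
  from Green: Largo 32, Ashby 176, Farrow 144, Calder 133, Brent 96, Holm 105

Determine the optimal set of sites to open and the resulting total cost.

Open Red, Blue and Green; minimum total cost 569.

For any fixed open set, each user region goes to its cheapest open site; total = fixed + service.
{Red, Blue, Green}: Largo→Green 32, Ashby→Blue 96, Farrow→Blue 126, Calder→Red 76, Brent→Red 84, Holm→Blue 56. Service 470; fixed 99; total 569.
{Blue, Green}: service 520 + fixed 64 = 584
{Red, Blue}: service 566 + fixed 51 = 617
{Blue}: service 740 + fixed 16 = 756
No other subset beats 569.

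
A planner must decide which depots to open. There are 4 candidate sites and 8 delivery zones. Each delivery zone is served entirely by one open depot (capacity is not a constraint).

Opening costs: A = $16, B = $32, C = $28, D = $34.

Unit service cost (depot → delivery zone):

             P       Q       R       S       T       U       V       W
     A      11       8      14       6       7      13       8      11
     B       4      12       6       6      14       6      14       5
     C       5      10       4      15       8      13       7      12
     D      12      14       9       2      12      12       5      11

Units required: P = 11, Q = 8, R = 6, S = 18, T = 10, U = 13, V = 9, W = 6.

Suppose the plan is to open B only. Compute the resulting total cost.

Each delivery zone is assigned to its cheapest site among the open ones.
{B}: P→B 4·11=44, Q→B 12·8=96, R→B 6·6=36, S→B 6·18=108, T→B 14·10=140, U→B 6·13=78, V→B 14·9=126, W→B 5·6=30. Service 658; fixed 32; total 690.

Total cost: 690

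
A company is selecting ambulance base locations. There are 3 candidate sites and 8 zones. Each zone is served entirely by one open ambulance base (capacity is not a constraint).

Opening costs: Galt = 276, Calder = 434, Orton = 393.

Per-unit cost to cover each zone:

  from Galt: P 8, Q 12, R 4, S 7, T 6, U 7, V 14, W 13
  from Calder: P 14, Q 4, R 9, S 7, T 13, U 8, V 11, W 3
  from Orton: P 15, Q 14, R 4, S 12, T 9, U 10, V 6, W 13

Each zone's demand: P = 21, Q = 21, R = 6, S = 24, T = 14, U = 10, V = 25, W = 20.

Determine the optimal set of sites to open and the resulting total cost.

For any fixed open set, each zone goes to its cheapest open site; total = fixed + service.
{Calder}: P→Calder 14·21=294, Q→Calder 4·21=84, R→Calder 9·6=54, S→Calder 7·24=168, T→Calder 13·14=182, U→Calder 8·10=80, V→Calder 11·25=275, W→Calder 3·20=60. Service 1197; fixed 434; total 1631.
{Galt, Calder}: P→Galt 8·21=168, Q→Calder 4·21=84, R→Galt 4·6=24, S→Galt 7·24=168, T→Galt 6·14=84, U→Galt 7·10=70, V→Calder 11·25=275, W→Calder 3·20=60. Service 933; fixed 710; total 1643.
{Galt}: service 1376 + fixed 276 = 1652
{Galt, Calder, Orton}: service 808 + fixed 1103 = 1911
No other subset beats 1631.

Open Calder only; minimum total cost 1631.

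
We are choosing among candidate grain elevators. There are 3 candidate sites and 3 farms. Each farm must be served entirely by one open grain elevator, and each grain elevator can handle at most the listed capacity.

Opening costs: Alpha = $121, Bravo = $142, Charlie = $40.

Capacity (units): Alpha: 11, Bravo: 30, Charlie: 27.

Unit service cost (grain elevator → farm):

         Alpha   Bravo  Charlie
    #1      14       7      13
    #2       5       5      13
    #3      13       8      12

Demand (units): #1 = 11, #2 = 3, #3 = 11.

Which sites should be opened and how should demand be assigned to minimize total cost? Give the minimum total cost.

Minimum total cost: 322

Open {Bravo}: #1→Bravo 7·11=77, #2→Bravo 5·3=15, #3→Bravo 8·11=88.
Loads: Bravo carries 25/30. Service 180; fixed 142; total 322.
Next best feasible plan costs 354.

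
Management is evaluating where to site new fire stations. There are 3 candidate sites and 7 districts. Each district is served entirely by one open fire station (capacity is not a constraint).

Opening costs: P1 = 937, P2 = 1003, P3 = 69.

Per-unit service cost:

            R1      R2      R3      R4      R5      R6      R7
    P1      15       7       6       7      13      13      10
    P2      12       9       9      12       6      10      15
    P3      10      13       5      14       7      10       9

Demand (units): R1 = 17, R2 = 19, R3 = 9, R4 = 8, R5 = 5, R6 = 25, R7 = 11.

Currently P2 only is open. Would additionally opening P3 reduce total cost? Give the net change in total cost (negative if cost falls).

Current service cost with {P2}: 997.
Adding P3: each district re-picks its cheapest; new service cost 861, saving 136.
Extra fixed cost: 69. Net change = 69 − 136 = -67.
(Totals: 2000 → 1933.)

Yes — net change −67 (cost falls by 67).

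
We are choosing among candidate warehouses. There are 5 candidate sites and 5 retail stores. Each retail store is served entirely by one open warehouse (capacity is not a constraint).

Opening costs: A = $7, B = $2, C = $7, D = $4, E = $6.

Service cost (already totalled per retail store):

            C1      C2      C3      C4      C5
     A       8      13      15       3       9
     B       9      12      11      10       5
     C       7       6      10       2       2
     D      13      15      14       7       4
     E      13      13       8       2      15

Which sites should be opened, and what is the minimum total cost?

Open C only; minimum total cost 34.

For any fixed open set, each retail store goes to its cheapest open site; total = fixed + service.
{C}: C1→C 7, C2→C 6, C3→C 10, C4→C 2, C5→C 2. Service 27; fixed 7; total 34.
{B, C}: C1→C 7, C2→C 6, C3→C 10, C4→C 2, C5→C 2. Service 27; fixed 9; total 36.
{C, D}: service 27 + fixed 11 = 38
{A, B, C, D, E}: C1→C 7, C2→C 6, C3→E 8, C4→C 2, C5→C 2. Service 25; fixed 26; total 51.
No other subset beats 34.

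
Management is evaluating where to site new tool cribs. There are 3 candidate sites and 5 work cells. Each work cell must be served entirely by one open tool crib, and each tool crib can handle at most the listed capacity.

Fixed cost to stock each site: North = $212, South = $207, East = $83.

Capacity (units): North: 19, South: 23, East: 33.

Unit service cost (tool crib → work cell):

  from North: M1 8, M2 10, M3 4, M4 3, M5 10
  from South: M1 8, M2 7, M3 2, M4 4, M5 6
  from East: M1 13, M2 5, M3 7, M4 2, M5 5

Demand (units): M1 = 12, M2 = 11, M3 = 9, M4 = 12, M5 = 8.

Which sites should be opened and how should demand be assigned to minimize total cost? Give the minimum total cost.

Minimum total cost: 523

Open {South, East}: M1→South 8·12=96, M2→East 5·11=55, M3→South 2·9=18, M4→East 2·12=24, M5→East 5·8=40.
Loads: South carries 21/23, East carries 31/33. Service 233; fixed 290; total 523.
Next best feasible plan costs 576.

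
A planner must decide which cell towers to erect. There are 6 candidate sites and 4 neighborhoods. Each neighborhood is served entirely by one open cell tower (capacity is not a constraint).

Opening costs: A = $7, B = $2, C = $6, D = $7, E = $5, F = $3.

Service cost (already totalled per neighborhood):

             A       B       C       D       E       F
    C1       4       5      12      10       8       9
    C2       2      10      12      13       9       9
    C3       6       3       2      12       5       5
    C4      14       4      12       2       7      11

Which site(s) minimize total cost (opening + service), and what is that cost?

Open A and B; minimum total cost 22.

For any fixed open set, each neighborhood goes to its cheapest open site; total = fixed + service.
{A, B}: C1→A 4, C2→A 2, C3→B 3, C4→B 4. Service 13; fixed 9; total 22.
{B}: C1→B 5, C2→B 10, C3→B 3, C4→B 4. Service 22; fixed 2; total 24.
{A, B, F}: service 13 + fixed 12 = 25
{A, B, C, D, E, F}: service 10 + fixed 30 = 40
No other subset beats 22.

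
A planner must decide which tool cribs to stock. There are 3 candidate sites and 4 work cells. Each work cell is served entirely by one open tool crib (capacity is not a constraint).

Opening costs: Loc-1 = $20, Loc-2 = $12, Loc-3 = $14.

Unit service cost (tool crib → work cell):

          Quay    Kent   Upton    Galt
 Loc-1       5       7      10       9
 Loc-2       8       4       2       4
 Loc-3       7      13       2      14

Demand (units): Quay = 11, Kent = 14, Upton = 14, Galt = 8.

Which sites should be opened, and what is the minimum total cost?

For any fixed open set, each work cell goes to its cheapest open site; total = fixed + service.
{Loc-1, Loc-2}: Quay→Loc-1 5·11=55, Kent→Loc-2 4·14=56, Upton→Loc-2 2·14=28, Galt→Loc-2 4·8=32. Service 171; fixed 32; total 203.
{Loc-2}: service 204 + fixed 12 = 216
{Loc-1, Loc-2, Loc-3}: service 171 + fixed 46 = 217
No other subset beats 203.

Open Loc-1 and Loc-2; minimum total cost 203.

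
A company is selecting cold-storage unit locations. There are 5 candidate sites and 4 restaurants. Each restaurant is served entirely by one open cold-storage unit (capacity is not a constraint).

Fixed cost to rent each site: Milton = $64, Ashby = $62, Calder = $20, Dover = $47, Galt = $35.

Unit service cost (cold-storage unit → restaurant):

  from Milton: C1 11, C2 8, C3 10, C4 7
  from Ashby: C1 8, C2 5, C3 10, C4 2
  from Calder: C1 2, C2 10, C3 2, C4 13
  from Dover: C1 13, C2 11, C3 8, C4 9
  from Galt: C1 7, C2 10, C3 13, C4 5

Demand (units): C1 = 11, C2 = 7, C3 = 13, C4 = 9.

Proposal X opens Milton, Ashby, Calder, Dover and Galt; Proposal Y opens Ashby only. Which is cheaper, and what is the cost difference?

Proposal X is cheaper by 4.

Proposal X: {Milton, Ashby, Calder, Dover, Galt}: C1→Calder 2·11=22, C2→Ashby 5·7=35, C3→Calder 2·13=26, C4→Ashby 2·9=18. Service 101; fixed 228; total 329.
Proposal Y: {Ashby}: C1→Ashby 8·11=88, C2→Ashby 5·7=35, C3→Ashby 10·13=130, C4→Ashby 2·9=18. Service 271; fixed 62; total 333.
Difference: |329 − 333| = 4.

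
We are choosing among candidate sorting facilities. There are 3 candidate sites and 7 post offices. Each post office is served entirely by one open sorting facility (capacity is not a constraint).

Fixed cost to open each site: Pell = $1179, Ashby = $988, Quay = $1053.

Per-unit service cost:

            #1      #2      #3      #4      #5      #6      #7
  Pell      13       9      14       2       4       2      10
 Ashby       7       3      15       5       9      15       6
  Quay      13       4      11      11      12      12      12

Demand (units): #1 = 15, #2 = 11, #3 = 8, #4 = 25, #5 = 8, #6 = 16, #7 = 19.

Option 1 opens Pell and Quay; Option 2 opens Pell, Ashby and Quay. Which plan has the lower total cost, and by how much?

Option 1: {Pell, Quay}: #1→Pell 13·15=195, #2→Quay 4·11=44, #3→Quay 11·8=88, #4→Pell 2·25=50, #5→Pell 4·8=32, #6→Pell 2·16=32, #7→Pell 10·19=190. Service 631; fixed 2232; total 2863.
Option 2: {Pell, Ashby, Quay}: #1→Ashby 7·15=105, #2→Ashby 3·11=33, #3→Quay 11·8=88, #4→Pell 2·25=50, #5→Pell 4·8=32, #6→Pell 2·16=32, #7→Ashby 6·19=114. Service 454; fixed 3220; total 3674.
Difference: |2863 − 3674| = 811.

Option 1 is cheaper by 811.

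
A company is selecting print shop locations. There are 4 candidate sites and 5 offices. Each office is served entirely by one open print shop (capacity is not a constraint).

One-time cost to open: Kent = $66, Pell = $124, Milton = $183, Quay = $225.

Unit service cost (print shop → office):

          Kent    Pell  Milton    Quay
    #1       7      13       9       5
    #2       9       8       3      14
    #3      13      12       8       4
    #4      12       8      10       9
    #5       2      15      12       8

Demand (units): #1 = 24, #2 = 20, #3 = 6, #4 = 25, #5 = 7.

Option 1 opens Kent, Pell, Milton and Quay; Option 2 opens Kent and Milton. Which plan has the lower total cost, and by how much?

Option 2 is cheaper by 227.

Option 1: {Kent, Pell, Milton, Quay}: #1→Quay 5·24=120, #2→Milton 3·20=60, #3→Quay 4·6=24, #4→Pell 8·25=200, #5→Kent 2·7=14. Service 418; fixed 598; total 1016.
Option 2: {Kent, Milton}: #1→Kent 7·24=168, #2→Milton 3·20=60, #3→Milton 8·6=48, #4→Milton 10·25=250, #5→Kent 2·7=14. Service 540; fixed 249; total 789.
Difference: |1016 − 789| = 227.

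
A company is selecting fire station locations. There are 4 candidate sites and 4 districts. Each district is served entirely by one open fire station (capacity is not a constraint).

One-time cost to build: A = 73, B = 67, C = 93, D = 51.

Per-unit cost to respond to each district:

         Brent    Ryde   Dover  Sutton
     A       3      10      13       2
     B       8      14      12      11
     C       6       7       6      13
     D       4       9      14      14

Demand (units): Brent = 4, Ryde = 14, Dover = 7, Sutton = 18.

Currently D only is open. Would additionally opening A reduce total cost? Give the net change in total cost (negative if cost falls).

Current service cost with {D}: 492.
Adding A: each district re-picks its cheapest; new service cost 265, saving 227.
Extra fixed cost: 73. Net change = 73 − 227 = -154.
(Totals: 543 → 389.)

Yes — net change −154 (cost falls by 154).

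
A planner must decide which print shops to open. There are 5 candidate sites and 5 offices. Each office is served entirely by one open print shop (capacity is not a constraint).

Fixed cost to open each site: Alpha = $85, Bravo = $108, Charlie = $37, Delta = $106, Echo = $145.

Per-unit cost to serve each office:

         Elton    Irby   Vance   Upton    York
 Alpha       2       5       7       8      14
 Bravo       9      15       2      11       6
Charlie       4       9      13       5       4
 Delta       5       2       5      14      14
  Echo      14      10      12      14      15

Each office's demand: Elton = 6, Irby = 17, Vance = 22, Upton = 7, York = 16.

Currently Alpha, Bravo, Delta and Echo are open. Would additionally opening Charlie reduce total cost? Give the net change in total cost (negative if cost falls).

Yes — net change −16 (cost falls by 16).

Current service cost with {Alpha, Bravo, Delta, Echo}: 242.
Adding Charlie: each office re-picks its cheapest; new service cost 189, saving 53.
Extra fixed cost: 37. Net change = 37 − 53 = -16.
(Totals: 686 → 670.)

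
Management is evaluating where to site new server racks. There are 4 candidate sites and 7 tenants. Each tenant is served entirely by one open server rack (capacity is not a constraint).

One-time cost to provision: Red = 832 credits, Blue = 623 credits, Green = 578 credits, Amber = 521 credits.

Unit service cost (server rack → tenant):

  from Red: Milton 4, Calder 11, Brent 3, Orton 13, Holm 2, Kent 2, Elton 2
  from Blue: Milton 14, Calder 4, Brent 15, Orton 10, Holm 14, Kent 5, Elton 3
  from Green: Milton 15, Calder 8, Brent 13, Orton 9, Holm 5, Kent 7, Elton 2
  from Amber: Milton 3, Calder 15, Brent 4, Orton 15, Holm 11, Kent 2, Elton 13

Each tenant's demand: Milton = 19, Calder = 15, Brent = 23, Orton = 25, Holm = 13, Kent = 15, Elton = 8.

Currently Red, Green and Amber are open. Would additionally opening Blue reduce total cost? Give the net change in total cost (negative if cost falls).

No — net change +563 (cost rises by 563).

Current service cost with {Red, Green, Amber}: 543.
Adding Blue: each tenant re-picks its cheapest; new service cost 483, saving 60.
Extra fixed cost: 623. Net change = 623 − 60 = 563.
(Totals: 2474 → 3037.)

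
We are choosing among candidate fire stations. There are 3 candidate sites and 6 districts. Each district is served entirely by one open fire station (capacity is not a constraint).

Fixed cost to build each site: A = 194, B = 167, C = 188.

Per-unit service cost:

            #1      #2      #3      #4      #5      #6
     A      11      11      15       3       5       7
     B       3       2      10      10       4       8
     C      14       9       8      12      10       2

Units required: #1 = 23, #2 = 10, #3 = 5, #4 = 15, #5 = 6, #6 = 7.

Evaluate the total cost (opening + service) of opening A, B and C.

Total cost: 761

Each district is assigned to its cheapest site among the open ones.
{A, B, C}: #1→B 3·23=69, #2→B 2·10=20, #3→C 8·5=40, #4→A 3·15=45, #5→B 4·6=24, #6→C 2·7=14. Service 212; fixed 549; total 761.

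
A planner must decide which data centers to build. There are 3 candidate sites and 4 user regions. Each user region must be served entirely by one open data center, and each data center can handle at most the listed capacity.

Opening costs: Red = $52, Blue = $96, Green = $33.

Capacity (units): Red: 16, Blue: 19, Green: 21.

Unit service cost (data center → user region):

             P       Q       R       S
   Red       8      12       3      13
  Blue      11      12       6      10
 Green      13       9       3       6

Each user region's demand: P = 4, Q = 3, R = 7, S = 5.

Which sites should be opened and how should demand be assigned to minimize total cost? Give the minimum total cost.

Open {Green}: P→Green 13·4=52, Q→Green 9·3=27, R→Green 3·7=21, S→Green 6·5=30.
Loads: Green carries 19/21. Service 130; fixed 33; total 163.
Next best feasible plan costs 195.

Minimum total cost: 163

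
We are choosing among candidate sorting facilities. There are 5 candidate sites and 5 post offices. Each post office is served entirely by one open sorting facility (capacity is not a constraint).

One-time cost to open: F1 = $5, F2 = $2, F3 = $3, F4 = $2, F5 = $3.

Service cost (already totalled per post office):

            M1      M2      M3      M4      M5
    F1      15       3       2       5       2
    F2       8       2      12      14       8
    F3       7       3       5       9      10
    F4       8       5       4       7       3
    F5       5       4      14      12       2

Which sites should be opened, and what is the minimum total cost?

Open F1 and F5; minimum total cost 25.

For any fixed open set, each post office goes to its cheapest open site; total = fixed + service.
{F1, F5}: M1→F5 5, M2→F1 3, M3→F1 2, M4→F1 5, M5→F1 2. Service 17; fixed 8; total 25.
{F1, F2}: M1→F2 8, M2→F2 2, M3→F1 2, M4→F1 5, M5→F1 2. Service 19; fixed 7; total 26.
{F1, F2, F5}: service 16 + fixed 10 = 26
{F1, F2, F3, F4, F5}: M1→F5 5, M2→F2 2, M3→F1 2, M4→F1 5, M5→F1 2. Service 16; fixed 15; total 31.
No other subset beats 25.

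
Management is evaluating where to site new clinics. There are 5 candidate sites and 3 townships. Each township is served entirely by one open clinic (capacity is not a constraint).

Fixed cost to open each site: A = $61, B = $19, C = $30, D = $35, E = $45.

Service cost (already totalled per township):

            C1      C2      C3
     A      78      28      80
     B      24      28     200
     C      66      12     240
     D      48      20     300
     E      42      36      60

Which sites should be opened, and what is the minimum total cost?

Open B and E; minimum total cost 176.

For any fixed open set, each township goes to its cheapest open site; total = fixed + service.
{B, E}: C1→B 24, C2→B 28, C3→E 60. Service 112; fixed 64; total 176.
{E}: service 138 + fixed 45 = 183
{C, E}: C1→E 42, C2→C 12, C3→E 60. Service 114; fixed 75; total 189.
{A, B, C, D, E}: service 96 + fixed 190 = 286
No other subset beats 176.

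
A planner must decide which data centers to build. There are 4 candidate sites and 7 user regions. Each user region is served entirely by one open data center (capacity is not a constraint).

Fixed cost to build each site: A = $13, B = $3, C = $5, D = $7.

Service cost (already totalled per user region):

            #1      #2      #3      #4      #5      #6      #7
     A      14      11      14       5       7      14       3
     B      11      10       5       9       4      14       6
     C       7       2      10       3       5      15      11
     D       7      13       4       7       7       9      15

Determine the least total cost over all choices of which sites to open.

Minimum total cost: 49

For any fixed open set, each user region goes to its cheapest open site; total = fixed + service.
{B, C}: #1→C 7, #2→C 2, #3→B 5, #4→C 3, #5→B 4, #6→B 14, #7→B 6. Service 41; fixed 8; total 49.
{B, C, D}: service 35 + fixed 15 = 50
{C, D}: service 41 + fixed 12 = 53
{A, B, C, D}: service 32 + fixed 28 = 60
No other subset beats 49.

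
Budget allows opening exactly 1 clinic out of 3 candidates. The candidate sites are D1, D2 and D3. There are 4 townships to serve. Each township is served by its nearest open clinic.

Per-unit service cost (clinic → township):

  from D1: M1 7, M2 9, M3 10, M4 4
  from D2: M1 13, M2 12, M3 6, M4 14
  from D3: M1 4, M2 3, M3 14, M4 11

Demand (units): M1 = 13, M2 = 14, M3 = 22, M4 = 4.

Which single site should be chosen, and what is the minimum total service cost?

Choose D3 only; total service cost 446.

With exactly 1 open, each township uses its cheapest among the chosen.
{D3}: M1→D3 4·13=52, M2→D3 3·14=42, M3→D3 14·22=308, M4→D3 11·4=44. Service cost 446.
{D1}: service cost 453
{D2}: service cost 525
Among all 3 size-1 choices, {D3} is lowest.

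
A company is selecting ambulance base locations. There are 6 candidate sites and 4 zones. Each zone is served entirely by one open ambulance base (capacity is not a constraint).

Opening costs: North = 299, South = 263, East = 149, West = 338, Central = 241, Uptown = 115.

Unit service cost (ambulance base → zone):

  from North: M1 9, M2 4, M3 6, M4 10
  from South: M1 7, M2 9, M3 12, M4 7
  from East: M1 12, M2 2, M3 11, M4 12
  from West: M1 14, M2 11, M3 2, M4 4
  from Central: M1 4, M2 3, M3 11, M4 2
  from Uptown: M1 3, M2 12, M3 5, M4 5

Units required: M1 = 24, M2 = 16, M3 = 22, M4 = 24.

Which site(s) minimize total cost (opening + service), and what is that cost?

Open East and Uptown; minimum total cost 598.

For any fixed open set, each zone goes to its cheapest open site; total = fixed + service.
{East, Uptown}: M1→Uptown 3·24=72, M2→East 2·16=32, M3→Uptown 5·22=110, M4→Uptown 5·24=120. Service 334; fixed 264; total 598.
{Uptown}: service 494 + fixed 115 = 609
{Central, Uptown}: service 278 + fixed 356 = 634
{North, South, East, West, Central, Uptown}: M1→Uptown 3·24=72, M2→East 2·16=32, M3→West 2·22=44, M4→Central 2·24=48. Service 196; fixed 1405; total 1601.
No other subset beats 598.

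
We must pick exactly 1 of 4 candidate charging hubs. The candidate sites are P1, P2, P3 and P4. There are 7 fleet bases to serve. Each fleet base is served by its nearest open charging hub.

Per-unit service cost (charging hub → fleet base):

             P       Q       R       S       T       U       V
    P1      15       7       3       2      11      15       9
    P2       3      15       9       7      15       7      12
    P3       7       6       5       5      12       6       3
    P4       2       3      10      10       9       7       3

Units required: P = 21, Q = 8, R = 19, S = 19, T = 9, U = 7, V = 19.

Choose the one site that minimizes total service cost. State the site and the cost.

With exactly 1 open, each fleet base uses its cheapest among the chosen.
{P3}: P→P3 7·21=147, Q→P3 6·8=48, R→P3 5·19=95, S→P3 5·19=95, T→P3 12·9=108, U→P3 6·7=42, V→P3 3·19=57. Service cost 592.
{P4}: service cost 633
{P1}: service cost 841
Among all 4 size-1 choices, {P3} is lowest.

Choose P3 only; total service cost 592.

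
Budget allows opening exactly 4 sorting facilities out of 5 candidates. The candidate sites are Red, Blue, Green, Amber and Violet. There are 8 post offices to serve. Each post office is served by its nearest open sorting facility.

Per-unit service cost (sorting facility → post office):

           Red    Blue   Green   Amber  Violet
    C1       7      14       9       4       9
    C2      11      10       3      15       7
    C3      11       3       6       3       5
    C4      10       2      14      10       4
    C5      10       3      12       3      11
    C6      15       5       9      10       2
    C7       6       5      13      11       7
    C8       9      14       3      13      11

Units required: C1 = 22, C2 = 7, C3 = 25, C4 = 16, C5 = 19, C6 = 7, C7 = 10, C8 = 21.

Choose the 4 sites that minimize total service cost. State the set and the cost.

With exactly 4 open, each post office uses its cheapest among the chosen.
{Blue, Green, Amber, Violet}: C1→Amber 4·22=88, C2→Green 3·7=21, C3→Blue 3·25=75, C4→Blue 2·16=32, C5→Blue 3·19=57, C6→Violet 2·7=14, C7→Blue 5·10=50, C8→Green 3·21=63. Service cost 400.
{Red, Blue, Green, Amber}: service cost 421
{Red, Green, Amber, Violet}: service cost 442
Among all 5 size-4 choices, {Blue, Green, Amber, Violet} is lowest.

Choose Blue, Green, Amber and Violet; total service cost 400.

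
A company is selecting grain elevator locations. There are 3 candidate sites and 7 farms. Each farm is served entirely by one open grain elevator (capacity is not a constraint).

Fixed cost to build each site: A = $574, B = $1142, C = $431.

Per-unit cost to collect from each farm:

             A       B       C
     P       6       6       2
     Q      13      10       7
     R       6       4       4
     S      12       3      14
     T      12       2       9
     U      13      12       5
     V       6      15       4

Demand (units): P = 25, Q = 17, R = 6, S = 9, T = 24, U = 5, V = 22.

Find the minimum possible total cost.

For any fixed open set, each farm goes to its cheapest open site; total = fixed + service.
{C}: P→C 2·25=50, Q→C 7·17=119, R→C 4·6=24, S→C 14·9=126, T→C 9·24=216, U→C 5·5=25, V→C 4·22=88. Service 648; fixed 431; total 1079.
{A}: service 1000 + fixed 574 = 1574
{A, C}: P→C 2·25=50, Q→C 7·17=119, R→C 4·6=24, S→A 12·9=108, T→C 9·24=216, U→C 5·5=25, V→C 4·22=88. Service 630; fixed 1005; total 1635.
{A, B, C}: service 381 + fixed 2147 = 2528
No other subset beats 1079.

Minimum total cost: 1079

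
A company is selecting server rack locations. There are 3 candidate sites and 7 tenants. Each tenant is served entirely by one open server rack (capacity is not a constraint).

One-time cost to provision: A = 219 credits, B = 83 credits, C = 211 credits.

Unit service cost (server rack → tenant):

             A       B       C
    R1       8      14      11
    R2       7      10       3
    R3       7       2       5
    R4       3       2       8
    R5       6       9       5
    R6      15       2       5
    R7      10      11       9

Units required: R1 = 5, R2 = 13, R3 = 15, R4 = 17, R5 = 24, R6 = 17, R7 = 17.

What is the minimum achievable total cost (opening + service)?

For any fixed open set, each tenant goes to its cheapest open site; total = fixed + service.
{B, C}: R1→C 11·5=55, R2→C 3·13=39, R3→B 2·15=30, R4→B 2·17=34, R5→C 5·24=120, R6→B 2·17=34, R7→C 9·17=153. Service 465; fixed 294; total 759.
{B}: service 701 + fixed 83 = 784
{A, B}: service 543 + fixed 302 = 845
{A, B, C}: service 450 + fixed 513 = 963
(All 7 nonempty subsets were checked; B and C is lowest.)

Minimum total cost: 759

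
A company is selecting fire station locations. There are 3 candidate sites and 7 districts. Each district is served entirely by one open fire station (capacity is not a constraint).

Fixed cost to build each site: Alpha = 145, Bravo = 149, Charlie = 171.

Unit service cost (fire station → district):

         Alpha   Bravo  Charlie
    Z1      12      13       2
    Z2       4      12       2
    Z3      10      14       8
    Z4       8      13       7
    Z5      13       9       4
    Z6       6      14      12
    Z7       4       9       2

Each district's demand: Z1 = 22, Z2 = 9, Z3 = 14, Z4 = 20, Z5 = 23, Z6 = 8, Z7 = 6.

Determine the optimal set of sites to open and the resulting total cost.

Open Charlie only; minimum total cost 685.

For any fixed open set, each district goes to its cheapest open site; total = fixed + service.
{Charlie}: Z1→Charlie 2·22=44, Z2→Charlie 2·9=18, Z3→Charlie 8·14=112, Z4→Charlie 7·20=140, Z5→Charlie 4·23=92, Z6→Charlie 12·8=96, Z7→Charlie 2·6=12. Service 514; fixed 171; total 685.
{Alpha, Charlie}: service 466 + fixed 316 = 782
{Bravo, Charlie}: service 514 + fixed 320 = 834
{Alpha, Bravo, Charlie}: service 466 + fixed 465 = 931
No other subset beats 685.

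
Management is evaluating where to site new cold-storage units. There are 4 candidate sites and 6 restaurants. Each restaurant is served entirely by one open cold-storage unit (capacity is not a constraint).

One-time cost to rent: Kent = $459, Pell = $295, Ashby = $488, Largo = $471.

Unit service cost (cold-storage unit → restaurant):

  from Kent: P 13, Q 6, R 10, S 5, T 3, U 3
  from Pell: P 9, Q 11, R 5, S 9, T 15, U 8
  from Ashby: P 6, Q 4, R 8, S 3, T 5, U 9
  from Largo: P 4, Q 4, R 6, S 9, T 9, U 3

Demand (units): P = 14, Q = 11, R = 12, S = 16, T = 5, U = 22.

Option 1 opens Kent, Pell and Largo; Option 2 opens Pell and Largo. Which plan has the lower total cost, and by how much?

Option 2 is cheaper by 365.

Option 1: {Kent, Pell, Largo}: P→Largo 4·14=56, Q→Largo 4·11=44, R→Pell 5·12=60, S→Kent 5·16=80, T→Kent 3·5=15, U→Kent 3·22=66. Service 321; fixed 1225; total 1546.
Option 2: {Pell, Largo}: P→Largo 4·14=56, Q→Largo 4·11=44, R→Pell 5·12=60, S→Pell 9·16=144, T→Largo 9·5=45, U→Largo 3·22=66. Service 415; fixed 766; total 1181.
Difference: |1546 − 1181| = 365.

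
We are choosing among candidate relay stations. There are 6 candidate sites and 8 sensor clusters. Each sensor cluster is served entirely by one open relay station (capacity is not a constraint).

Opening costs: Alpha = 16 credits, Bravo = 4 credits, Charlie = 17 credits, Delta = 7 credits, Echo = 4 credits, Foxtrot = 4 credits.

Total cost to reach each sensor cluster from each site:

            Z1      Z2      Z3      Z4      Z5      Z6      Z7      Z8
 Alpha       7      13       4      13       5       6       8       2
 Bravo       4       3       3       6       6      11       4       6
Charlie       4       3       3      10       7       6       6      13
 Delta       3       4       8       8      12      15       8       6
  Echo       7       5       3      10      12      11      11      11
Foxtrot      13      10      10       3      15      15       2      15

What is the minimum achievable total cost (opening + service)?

For any fixed open set, each sensor cluster goes to its cheapest open site; total = fixed + service.
{Bravo, Foxtrot}: Z1→Bravo 4, Z2→Bravo 3, Z3→Bravo 3, Z4→Foxtrot 3, Z5→Bravo 6, Z6→Bravo 11, Z7→Foxtrot 2, Z8→Bravo 6. Service 38; fixed 8; total 46.
{Bravo}: Z1→Bravo 4, Z2→Bravo 3, Z3→Bravo 3, Z4→Bravo 6, Z5→Bravo 6, Z6→Bravo 11, Z7→Bravo 4, Z8→Bravo 6. Service 43; fixed 4; total 47.
{Bravo, Echo, Foxtrot}: service 38 + fixed 12 = 50
{Alpha, Bravo, Charlie, Delta, Echo, Foxtrot}: service 27 + fixed 52 = 79
No other subset beats 46.

Minimum total cost: 46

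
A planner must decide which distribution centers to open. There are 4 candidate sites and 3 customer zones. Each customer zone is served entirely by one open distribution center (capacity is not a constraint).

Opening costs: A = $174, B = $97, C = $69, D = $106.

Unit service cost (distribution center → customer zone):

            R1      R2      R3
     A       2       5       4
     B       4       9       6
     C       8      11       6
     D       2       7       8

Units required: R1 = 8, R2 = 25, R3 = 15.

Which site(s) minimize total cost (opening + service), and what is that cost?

For any fixed open set, each customer zone goes to its cheapest open site; total = fixed + service.
{A}: R1→A 2·8=16, R2→A 5·25=125, R3→A 4·15=60. Service 201; fixed 174; total 375.
{D}: service 311 + fixed 106 = 417
{A, C}: service 201 + fixed 243 = 444
{A, B, C, D}: service 201 + fixed 446 = 647
(All 15 nonempty subsets were checked; A only is lowest.)

Open A only; minimum total cost 375.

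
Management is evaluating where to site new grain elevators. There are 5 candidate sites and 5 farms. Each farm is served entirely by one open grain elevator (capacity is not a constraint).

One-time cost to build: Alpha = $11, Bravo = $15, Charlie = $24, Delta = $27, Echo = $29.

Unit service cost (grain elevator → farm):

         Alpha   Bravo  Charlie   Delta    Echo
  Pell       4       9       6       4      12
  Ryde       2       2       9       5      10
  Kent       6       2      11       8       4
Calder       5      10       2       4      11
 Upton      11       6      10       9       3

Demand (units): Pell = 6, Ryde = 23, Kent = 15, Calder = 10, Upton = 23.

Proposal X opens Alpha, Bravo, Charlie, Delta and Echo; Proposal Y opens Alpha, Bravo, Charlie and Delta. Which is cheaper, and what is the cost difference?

Proposal X: {Alpha, Bravo, Charlie, Delta, Echo}: Pell→Alpha 4·6=24, Ryde→Alpha 2·23=46, Kent→Bravo 2·15=30, Calder→Charlie 2·10=20, Upton→Echo 3·23=69. Service 189; fixed 106; total 295.
Proposal Y: {Alpha, Bravo, Charlie, Delta}: Pell→Alpha 4·6=24, Ryde→Alpha 2·23=46, Kent→Bravo 2·15=30, Calder→Charlie 2·10=20, Upton→Bravo 6·23=138. Service 258; fixed 77; total 335.
Difference: |295 − 335| = 40.

Proposal X is cheaper by 40.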